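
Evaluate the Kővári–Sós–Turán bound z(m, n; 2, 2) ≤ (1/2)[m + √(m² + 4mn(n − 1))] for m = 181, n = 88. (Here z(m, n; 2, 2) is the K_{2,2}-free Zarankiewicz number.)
z(181, 88; 2, 2) ≤ (1/2)[181 + √(181² + 4·181·88·87)] = (1/2)[181 + √5575705] = 1271.1465

Kővári–Sós–Turán: let r_1, ..., r_181 be the row sums and z = Σ r_i the total number of 1s. Each pair of columns can share at most one row with both entries 1 (else a 2×2 all-ones block appears), so Σ_i C(r_i, 2) ≤ C(88, 2) = 3828. By convexity Σ_i C(r_i, 2) ≥ 181·C(z/181, 2) = z(z − 181)/(2·181), giving z² − 181z − 181·88·87 ≤ 0 and hence z ≤ (1/2)[181 + √(32761 + 4·1385736)] = (1/2)[181 + √5575705] ≈ (1/2)(181 + 2361.2931) = 1271.1465.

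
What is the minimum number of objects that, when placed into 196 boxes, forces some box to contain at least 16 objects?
n = (16 − 1)·196 + 1 = 2941

By the generalised pigeonhole principle, to guarantee some box contains ≥ r objects we need more than (r − 1) · k objects total. Threshold: n = (r − 1) · k + 1. With r = 16 and k = 196: n = 15 · 196 + 1 = 2940 + 1 = 2941. For n = 2940 = 15 · 196, we can put exactly 15 objects in every box, avoiding 16 in any single one — so 2941 is tight.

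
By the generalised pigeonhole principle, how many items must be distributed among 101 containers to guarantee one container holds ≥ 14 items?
n = (14 − 1)·101 + 1 = 1314

By the generalised pigeonhole principle, to guarantee some box contains ≥ r objects we need more than (r − 1) · k objects total. Threshold: n = (r − 1) · k + 1. With r = 14 and k = 101: n = 13 · 101 + 1 = 1313 + 1 = 1314. For n = 1313 = 13 · 101, we can put exactly 13 objects in every box, avoiding 14 in any single one — so 1314 is tight.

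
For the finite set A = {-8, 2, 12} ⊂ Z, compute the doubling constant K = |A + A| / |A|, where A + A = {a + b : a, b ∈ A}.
K = |A + A| / |A| = 5/3

Enumerate A + A = {a + b : a, b ∈ A}. With |A| = 3, there are |A|^2 = 9 ordered sum pairs; collecting distinct values, A + A = {-16, -6, 4, 14, 24}, so |A + A| = 5. Thus K = 5/3. Here |A + A| = 2|A| − 1 = 5, the minimum possible — so K = 5/3 is minimal, which holds iff A is an arithmetic progression.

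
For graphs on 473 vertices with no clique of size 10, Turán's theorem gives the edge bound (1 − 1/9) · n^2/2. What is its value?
Turán density bound = (8/9) · 473^2/2 = 894916/9 ≈ 99435.1111

Turán's theorem: ex(n, K_{r+1}) is achieved by the complete r-partite Turán graph T(n, r) with parts as balanced as possible, and is at most (1 − 1/r) · n^2/2. For r = 9, n = 473: the density bound is (8/9) · 223729/2 = 894916/9 ≈ 99435.1111. The integer-valued extremum is e(T(473, 9)) = 99434, which is strictly less than the density bound 894916/9 since 9 ∤ 473 (the parts of T(473, 9) cannot all be equal).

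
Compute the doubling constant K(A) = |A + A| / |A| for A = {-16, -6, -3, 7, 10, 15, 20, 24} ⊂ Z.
K = |A + A| / |A| = 29/8

Enumerate A + A = {a + b : a, b ∈ A}. With |A| = 8, there are |A|^2 = 64 ordered sum pairs; collecting distinct values, A + A = {-32, -22, -19, -12, -9, -6, -1, 1, 4, 7, 8, 9, 12, 14, 17, 18, 20, 21, 22, 25, 27, 30, 31, 34, 35, 39, 40, 44, 48}, so |A + A| = 29. Thus K = 29/8. For comparison, the minimum possible |A + A| over all 8-element sets is 2·8 − 1 = 15 (so min K = 15/8), attained only by arithmetic progressions.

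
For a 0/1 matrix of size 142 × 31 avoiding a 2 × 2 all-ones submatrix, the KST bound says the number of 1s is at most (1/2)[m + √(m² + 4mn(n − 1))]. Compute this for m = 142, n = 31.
z(142, 31; 2, 2) ≤ (1/2)[142 + √(142² + 4·142·31·30)] = (1/2)[142 + √548404] = 441.2715

Kővári–Sós–Turán: let r_1, ..., r_142 be the row sums and z = Σ r_i the total number of 1s. Each pair of columns can share at most one row with both entries 1 (else a 2×2 all-ones block appears), so Σ_i C(r_i, 2) ≤ C(31, 2) = 465. By convexity Σ_i C(r_i, 2) ≥ 142·C(z/142, 2) = z(z − 142)/(2·142), giving z² − 142z − 142·31·30 ≤ 0 and hence z ≤ (1/2)[142 + √(20164 + 4·132060)] = (1/2)[142 + √548404] ≈ (1/2)(142 + 740.543) = 441.2715.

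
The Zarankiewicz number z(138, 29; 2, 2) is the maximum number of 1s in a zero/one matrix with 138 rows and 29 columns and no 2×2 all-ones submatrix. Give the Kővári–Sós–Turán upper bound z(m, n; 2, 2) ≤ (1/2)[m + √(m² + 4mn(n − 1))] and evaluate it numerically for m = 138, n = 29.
z(138, 29; 2, 2) ≤ (1/2)[138 + √(138² + 4·138·29·28)] = (1/2)[138 + √467268] = 410.785

Kővári–Sós–Turán: let r_1, ..., r_138 be the row sums and z = Σ r_i the total number of 1s. Each pair of columns can share at most one row with both entries 1 (else a 2×2 all-ones block appears), so Σ_i C(r_i, 2) ≤ C(29, 2) = 406. By convexity Σ_i C(r_i, 2) ≥ 138·C(z/138, 2) = z(z − 138)/(2·138), giving z² − 138z − 138·29·28 ≤ 0 and hence z ≤ (1/2)[138 + √(19044 + 4·112056)] = (1/2)[138 + √467268] ≈ (1/2)(138 + 683.57) = 410.785.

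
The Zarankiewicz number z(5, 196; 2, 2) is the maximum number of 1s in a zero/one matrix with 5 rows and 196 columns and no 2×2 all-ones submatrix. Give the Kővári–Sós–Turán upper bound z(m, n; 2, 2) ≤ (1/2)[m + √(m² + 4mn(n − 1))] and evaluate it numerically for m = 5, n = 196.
z(5, 196; 2, 2) ≤ (1/2)[5 + √(5² + 4·5·196·195)] = (1/2)[5 + √764425] = 439.657

Kővári–Sós–Turán: let r_1, ..., r_5 be the row sums and z = Σ r_i the total number of 1s. Each pair of columns can share at most one row with both entries 1 (else a 2×2 all-ones block appears), so Σ_i C(r_i, 2) ≤ C(196, 2) = 19110. By convexity Σ_i C(r_i, 2) ≥ 5·C(z/5, 2) = z(z − 5)/(2·5), giving z² − 5z − 5·196·195 ≤ 0 and hence z ≤ (1/2)[5 + √(25 + 4·191100)] = (1/2)[5 + √764425] ≈ (1/2)(5 + 874.314) = 439.657.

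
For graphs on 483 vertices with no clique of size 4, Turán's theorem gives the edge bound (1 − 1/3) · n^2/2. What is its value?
Turán density bound = (2/3) · 483^2/2 = 77763

Turán's theorem: ex(n, K_{r+1}) is achieved by the complete r-partite Turán graph T(n, r) with parts as balanced as possible, and is at most (1 − 1/r) · n^2/2. For r = 3, n = 483: the density bound is (2/3) · 233289/2 = 77763. Since 3 ∣ 483, the Turán graph T(483, 3) has parts of equal size 161, and its edge count e(T(483, 3)) = 77763 attains the density bound exactly.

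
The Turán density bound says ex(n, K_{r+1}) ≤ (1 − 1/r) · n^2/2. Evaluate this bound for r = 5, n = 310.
Turán density bound = (4/5) · 310^2/2 = 38440

Turán's theorem: ex(n, K_{r+1}) is achieved by the complete r-partite Turán graph T(n, r) with parts as balanced as possible, and is at most (1 − 1/r) · n^2/2. For r = 5, n = 310: the density bound is (4/5) · 96100/2 = 38440. Since 5 ∣ 310, the Turán graph T(310, 5) has parts of equal size 62, and its edge count e(T(310, 5)) = 38440 attains the density bound exactly.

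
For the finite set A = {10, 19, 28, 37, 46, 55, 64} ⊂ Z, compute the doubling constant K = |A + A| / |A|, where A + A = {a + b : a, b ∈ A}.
K = |A + A| / |A| = 13/7

Enumerate A + A = {a + b : a, b ∈ A}. With |A| = 7, there are |A|^2 = 49 ordered sum pairs; collecting distinct values, A + A = {20, 29, 38, 47, 56, 65, 74, 83, 92, 101, 110, 119, 128}, so |A + A| = 13. Thus K = 13/7. Here |A + A| = 2|A| − 1 = 13, the minimum possible — so K = 13/7 is minimal, which holds iff A is an arithmetic progression.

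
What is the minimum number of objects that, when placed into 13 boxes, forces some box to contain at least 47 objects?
n = (47 − 1)·13 + 1 = 599

By the generalised pigeonhole principle, to guarantee some box contains ≥ r objects we need more than (r − 1) · k objects total. Threshold: n = (r − 1) · k + 1. With r = 47 and k = 13: n = 46 · 13 + 1 = 598 + 1 = 599. For n = 598 = 46 · 13, we can put exactly 46 objects in every box, avoiding 47 in any single one — so 599 is tight.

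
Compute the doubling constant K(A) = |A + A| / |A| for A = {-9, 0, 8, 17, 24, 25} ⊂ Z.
K = |A + A| / |A| = 18/6 = 3

Enumerate A + A = {a + b : a, b ∈ A}. With |A| = 6, there are |A|^2 = 36 ordered sum pairs; collecting distinct values, A + A = {-18, -9, -1, 0, 8, 15, 16, 17, 24, 25, 32, 33, 34, 41, 42, 48, 49, 50}, so |A + A| = 18. Thus K = 18/6 = 3. For comparison, the minimum possible |A + A| over all 6-element sets is 2·6 − 1 = 11 (so min K = 11/6), attained only by arithmetic progressions.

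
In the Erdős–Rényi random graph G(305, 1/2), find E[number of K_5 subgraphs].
E[# K_5] = C(305, 5) · (1/2)^C(5, 2) = 21281794436 / 2^10 = 5320448609/256 ≈ 20783002.378906

For each 5-subset S of vertices (there are C(305, 5) = 21281794436 such S), let X_S = 1 if S induces a K_5 (all C(5, 2) = 10 edges present). Then P(X_S = 1) = (1/2)^10 = 1/1024. By linearity of expectation, E[# K_5] = C(305, 5) · (1/2)^10 = 21281794436 / 1024 = 5320448609/256 ≈ 20783002.378906.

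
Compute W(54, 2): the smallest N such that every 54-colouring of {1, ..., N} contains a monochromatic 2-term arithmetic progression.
W(54, 2) = 54 + 1 = 55

A 2-term AP is any pair of integers, so a monochromatic 2-AP exists iff some colour is used at least twice. With 54 colours, the colouring i ↦ i on {1, ..., 54} uses each colour once, avoiding any monochromatic pair, so W(54, 2) > 54. For {1, ..., 55}, pigeonhole forces two integers of the same colour, which form a monochromatic 2-AP. Hence W(54, 2) = 55.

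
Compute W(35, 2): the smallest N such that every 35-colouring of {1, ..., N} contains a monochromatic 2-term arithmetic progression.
W(35, 2) = 35 + 1 = 36

A 2-term AP is any pair of integers, so a monochromatic 2-AP exists iff some colour is used at least twice. With 35 colours, the colouring i ↦ i on {1, ..., 35} uses each colour once, avoiding any monochromatic pair, so W(35, 2) > 35. For {1, ..., 36}, pigeonhole forces two integers of the same colour, which form a monochromatic 2-AP. Hence W(35, 2) = 36.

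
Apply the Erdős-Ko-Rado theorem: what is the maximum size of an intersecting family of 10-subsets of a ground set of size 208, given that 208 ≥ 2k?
max |F| = C(207, 9) = 1612074462797525

Erdős-Ko-Rado (1961): when n ≥ 2k, max |F| = C(n−1, k−1). The bound is attained by the star {A : i ∈ A} for any fixed i ∈ [n]. Here C(208−1, 10−1) = C(207, 9) = 1612074462797525.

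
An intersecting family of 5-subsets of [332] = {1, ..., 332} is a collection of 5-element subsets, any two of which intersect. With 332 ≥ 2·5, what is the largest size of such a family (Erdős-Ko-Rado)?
max |F| = C(331, 4) = 491134490

Erdős-Ko-Rado (1961): when n ≥ 2k, max |F| = C(n−1, k−1). The bound is attained by the star {A : i ∈ A} for any fixed i ∈ [n]. Here C(332−1, 5−1) = C(331, 4) = 491134490.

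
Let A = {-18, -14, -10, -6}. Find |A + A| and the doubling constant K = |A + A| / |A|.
K = |A + A| / |A| = 7/4

Enumerate A + A = {a + b : a, b ∈ A}. With |A| = 4, there are |A|^2 = 16 ordered sum pairs; collecting distinct values, A + A = {-36, -32, -28, -24, -20, -16, -12}, so |A + A| = 7. Thus K = 7/4. Here |A + A| = 2|A| − 1 = 7, the minimum possible — so K = 7/4 is minimal, which holds iff A is an arithmetic progression.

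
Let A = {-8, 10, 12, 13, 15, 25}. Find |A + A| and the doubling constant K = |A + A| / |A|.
K = |A + A| / |A| = 20/6 = 10/3

Enumerate A + A = {a + b : a, b ∈ A}. With |A| = 6, there are |A|^2 = 36 ordered sum pairs; collecting distinct values, A + A = {-16, 2, 4, 5, 7, 17, 20, 22, 23, 24, 25, 26, 27, 28, 30, 35, 37, 38, 40, 50}, so |A + A| = 20. Thus K = 20/6 = 10/3. For comparison, the minimum possible |A + A| over all 6-element sets is 2·6 − 1 = 11 (so min K = 11/6), attained only by arithmetic progressions.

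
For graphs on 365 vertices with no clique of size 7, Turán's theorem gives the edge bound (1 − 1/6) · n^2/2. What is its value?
Turán density bound = (5/6) · 365^2/2 = 666125/12 ≈ 55510.4167

Turán's theorem: ex(n, K_{r+1}) is achieved by the complete r-partite Turán graph T(n, r) with parts as balanced as possible, and is at most (1 − 1/r) · n^2/2. For r = 6, n = 365: the density bound is (5/6) · 133225/2 = 666125/12 ≈ 55510.4167. The integer-valued extremum is e(T(365, 6)) = 55510, which is strictly less than the density bound 666125/12 since 6 ∤ 365 (the parts of T(365, 6) cannot all be equal).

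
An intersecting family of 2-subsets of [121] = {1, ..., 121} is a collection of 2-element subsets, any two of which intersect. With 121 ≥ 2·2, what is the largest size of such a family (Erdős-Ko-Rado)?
max |F| = C(120, 1) = 120

Erdős-Ko-Rado (1961): when n ≥ 2k, max |F| = C(n−1, k−1). The bound is attained by the star {A : i ∈ A} for any fixed i ∈ [n]. Here C(121−1, 2−1) = C(120, 1) = 120.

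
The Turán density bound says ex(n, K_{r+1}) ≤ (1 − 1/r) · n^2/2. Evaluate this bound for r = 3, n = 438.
Turán density bound = (2/3) · 438^2/2 = 63948

Turán's theorem: ex(n, K_{r+1}) is achieved by the complete r-partite Turán graph T(n, r) with parts as balanced as possible, and is at most (1 − 1/r) · n^2/2. For r = 3, n = 438: the density bound is (2/3) · 191844/2 = 63948. Since 3 ∣ 438, the Turán graph T(438, 3) has parts of equal size 146, and its edge count e(T(438, 3)) = 63948 attains the density bound exactly.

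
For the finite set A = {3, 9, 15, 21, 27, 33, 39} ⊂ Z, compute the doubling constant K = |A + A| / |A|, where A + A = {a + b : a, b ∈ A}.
K = |A + A| / |A| = 13/7

Enumerate A + A = {a + b : a, b ∈ A}. With |A| = 7, there are |A|^2 = 49 ordered sum pairs; collecting distinct values, A + A = {6, 12, 18, 24, 30, 36, 42, 48, 54, 60, 66, 72, 78}, so |A + A| = 13. Thus K = 13/7. Here |A + A| = 2|A| − 1 = 13, the minimum possible — so K = 13/7 is minimal, which holds iff A is an arithmetic progression.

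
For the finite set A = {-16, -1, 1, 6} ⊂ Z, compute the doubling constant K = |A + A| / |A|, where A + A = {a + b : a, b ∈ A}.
K = |A + A| / |A| = 10/4 = 5/2

Enumerate A + A = {a + b : a, b ∈ A}. With |A| = 4, there are |A|^2 = 16 ordered sum pairs; collecting distinct values, A + A = {-32, -17, -15, -10, -2, 0, 2, 5, 7, 12}, so |A + A| = 10. Thus K = 10/4 = 5/2. For comparison, the minimum possible |A + A| over all 4-element sets is 2·4 − 1 = 7 (so min K = 7/4), attained only by arithmetic progressions.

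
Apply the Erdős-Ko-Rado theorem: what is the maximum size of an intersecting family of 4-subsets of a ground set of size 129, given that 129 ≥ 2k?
max |F| = C(128, 3) = 341376

Erdős-Ko-Rado (1961): when n ≥ 2k, max |F| = C(n−1, k−1). The bound is attained by the star {A : i ∈ A} for any fixed i ∈ [n]. Here C(129−1, 4−1) = C(128, 3) = 341376.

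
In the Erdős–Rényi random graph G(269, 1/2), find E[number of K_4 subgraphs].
E[# K_4] = C(269, 4) · (1/2)^C(4, 2) = 213338251 / 2^6 = 3333410.171875

For each 4-subset S of vertices (there are C(269, 4) = 213338251 such S), let X_S = 1 if S induces a K_4 (all C(4, 2) = 6 edges present). Then P(X_S = 1) = (1/2)^6 = 1/64. By linearity of expectation, E[# K_4] = C(269, 4) · (1/2)^6 = 213338251 / 64 = 3333410.171875.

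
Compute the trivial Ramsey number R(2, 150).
R(2, 150) = 150

R(2, k) = k for all k ≥ 2: in a 2-colouring of K_k, either some edge is red (a red K_2) or all edges are blue (a blue K_k). And K_{149} coloured all-blue has no blue K_150, so R(2, 150) > 149. Hence R(2, 150) = 150.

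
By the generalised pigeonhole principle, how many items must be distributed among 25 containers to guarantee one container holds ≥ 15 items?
n = (15 − 1)·25 + 1 = 351

By the generalised pigeonhole principle, to guarantee some box contains ≥ r objects we need more than (r − 1) · k objects total. Threshold: n = (r − 1) · k + 1. With r = 15 and k = 25: n = 14 · 25 + 1 = 350 + 1 = 351. For n = 350 = 14 · 25, we can put exactly 14 objects in every box, avoiding 15 in any single one — so 351 is tight.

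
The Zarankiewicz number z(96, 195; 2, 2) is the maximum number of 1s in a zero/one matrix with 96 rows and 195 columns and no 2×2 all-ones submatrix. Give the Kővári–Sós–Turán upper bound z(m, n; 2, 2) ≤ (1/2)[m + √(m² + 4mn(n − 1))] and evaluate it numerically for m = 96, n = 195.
z(96, 195; 2, 2) ≤ (1/2)[96 + √(96² + 4·96·195·194)] = (1/2)[96 + √14535936] = 1954.3011

Kővári–Sós–Turán: let r_1, ..., r_96 be the row sums and z = Σ r_i the total number of 1s. Each pair of columns can share at most one row with both entries 1 (else a 2×2 all-ones block appears), so Σ_i C(r_i, 2) ≤ C(195, 2) = 18915. By convexity Σ_i C(r_i, 2) ≥ 96·C(z/96, 2) = z(z − 96)/(2·96), giving z² − 96z − 96·195·194 ≤ 0 and hence z ≤ (1/2)[96 + √(9216 + 4·3631680)] = (1/2)[96 + √14535936] ≈ (1/2)(96 + 3812.6023) = 1954.3011.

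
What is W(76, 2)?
W(76, 2) = 76 + 1 = 77

A 2-term AP is any pair of integers, so a monochromatic 2-AP exists iff some colour is used at least twice. With 76 colours, the colouring i ↦ i on {1, ..., 76} uses each colour once, avoiding any monochromatic pair, so W(76, 2) > 76. For {1, ..., 77}, pigeonhole forces two integers of the same colour, which form a monochromatic 2-AP. Hence W(76, 2) = 77.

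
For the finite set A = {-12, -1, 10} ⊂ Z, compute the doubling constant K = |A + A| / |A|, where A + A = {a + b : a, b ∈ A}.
K = |A + A| / |A| = 5/3

Enumerate A + A = {a + b : a, b ∈ A}. With |A| = 3, there are |A|^2 = 9 ordered sum pairs; collecting distinct values, A + A = {-24, -13, -2, 9, 20}, so |A + A| = 5. Thus K = 5/3. Here |A + A| = 2|A| − 1 = 5, the minimum possible — so K = 5/3 is minimal, which holds iff A is an arithmetic progression.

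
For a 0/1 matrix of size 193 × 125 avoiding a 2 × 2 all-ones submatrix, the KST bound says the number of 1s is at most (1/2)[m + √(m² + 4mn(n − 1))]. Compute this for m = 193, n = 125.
z(193, 125; 2, 2) ≤ (1/2)[193 + √(193² + 4·193·125·124)] = (1/2)[193 + √12003249] = 1828.7853

Kővári–Sós–Turán: let r_1, ..., r_193 be the row sums and z = Σ r_i the total number of 1s. Each pair of columns can share at most one row with both entries 1 (else a 2×2 all-ones block appears), so Σ_i C(r_i, 2) ≤ C(125, 2) = 7750. By convexity Σ_i C(r_i, 2) ≥ 193·C(z/193, 2) = z(z − 193)/(2·193), giving z² − 193z − 193·125·124 ≤ 0 and hence z ≤ (1/2)[193 + √(37249 + 4·2991500)] = (1/2)[193 + √12003249] ≈ (1/2)(193 + 3464.5705) = 1828.7853.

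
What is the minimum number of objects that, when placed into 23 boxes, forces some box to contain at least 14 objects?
n = (14 − 1)·23 + 1 = 300

By the generalised pigeonhole principle, to guarantee some box contains ≥ r objects we need more than (r − 1) · k objects total. Threshold: n = (r − 1) · k + 1. With r = 14 and k = 23: n = 13 · 23 + 1 = 299 + 1 = 300. For n = 299 = 13 · 23, we can put exactly 13 objects in every box, avoiding 14 in any single one — so 300 is tight.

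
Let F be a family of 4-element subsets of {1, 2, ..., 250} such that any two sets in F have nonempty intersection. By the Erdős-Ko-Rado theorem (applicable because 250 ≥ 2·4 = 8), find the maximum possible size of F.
max |F| = C(249, 3) = 2542124

The Erdős-Ko-Rado theorem states: for n ≥ 2k, an intersecting family of k-subsets of an n-element set has size at most C(n − 1, k − 1), with equality for 'star' families {A ⊆ [n] : |A| = k, i ∈ A} (fix an element i). For n = 250, k = 4: C(249, 3) = 2542124.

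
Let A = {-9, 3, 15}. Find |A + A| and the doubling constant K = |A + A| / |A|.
K = |A + A| / |A| = 5/3

Enumerate A + A = {a + b : a, b ∈ A}. With |A| = 3, there are |A|^2 = 9 ordered sum pairs; collecting distinct values, A + A = {-18, -6, 6, 18, 30}, so |A + A| = 5. Thus K = 5/3. Here |A + A| = 2|A| − 1 = 5, the minimum possible — so K = 5/3 is minimal, which holds iff A is an arithmetic progression.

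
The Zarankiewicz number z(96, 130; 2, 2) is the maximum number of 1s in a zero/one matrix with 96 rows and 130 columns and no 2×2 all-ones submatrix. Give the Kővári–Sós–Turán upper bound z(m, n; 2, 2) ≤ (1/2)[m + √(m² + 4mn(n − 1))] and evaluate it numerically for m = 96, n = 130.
z(96, 130; 2, 2) ≤ (1/2)[96 + √(96² + 4·96·130·129)] = (1/2)[96 + √6448896] = 1317.7338

Kővári–Sós–Turán: let r_1, ..., r_96 be the row sums and z = Σ r_i the total number of 1s. Each pair of columns can share at most one row with both entries 1 (else a 2×2 all-ones block appears), so Σ_i C(r_i, 2) ≤ C(130, 2) = 8385. By convexity Σ_i C(r_i, 2) ≥ 96·C(z/96, 2) = z(z − 96)/(2·96), giving z² − 96z − 96·130·129 ≤ 0 and hence z ≤ (1/2)[96 + √(9216 + 4·1609920)] = (1/2)[96 + √6448896] ≈ (1/2)(96 + 2539.4677) = 1317.7338.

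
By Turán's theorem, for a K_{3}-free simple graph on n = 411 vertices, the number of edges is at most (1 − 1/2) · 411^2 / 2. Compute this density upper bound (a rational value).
Turán density bound = (1/2) · 411^2/2 = 168921/4 ≈ 42230.25

Turán's theorem: ex(n, K_{r+1}) is achieved by the complete r-partite Turán graph T(n, r) with parts as balanced as possible, and is at most (1 − 1/r) · n^2/2. For r = 2, n = 411: the density bound is (1/2) · 168921/2 = 168921/4 ≈ 42230.25. The integer-valued extremum is e(T(411, 2)) = 42230, which is strictly less than the density bound 168921/4 since 2 ∤ 411 (the parts of T(411, 2) cannot all be equal).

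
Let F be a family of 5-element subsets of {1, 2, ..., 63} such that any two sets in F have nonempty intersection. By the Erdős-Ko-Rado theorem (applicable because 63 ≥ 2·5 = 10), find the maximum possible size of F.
max |F| = C(62, 4) = 557845

Erdős-Ko-Rado (1961): when n ≥ 2k, max |F| = C(n−1, k−1). The bound is attained by the star {A : i ∈ A} for any fixed i ∈ [n]. Here C(63−1, 5−1) = C(62, 4) = 557845.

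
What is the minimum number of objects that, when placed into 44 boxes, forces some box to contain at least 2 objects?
n = (2 − 1)·44 + 1 = 45

By the generalised pigeonhole principle, to guarantee some box contains ≥ r objects we need more than (r − 1) · k objects total. Threshold: n = (r − 1) · k + 1. With r = 2 and k = 44: n = 1 · 44 + 1 = 44 + 1 = 45. For n = 44 = 1 · 44, we can put exactly 1 objects in every box, avoiding 2 in any single one — so 45 is tight.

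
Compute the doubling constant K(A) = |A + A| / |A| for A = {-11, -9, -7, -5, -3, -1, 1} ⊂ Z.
K = |A + A| / |A| = 13/7

Enumerate A + A = {a + b : a, b ∈ A}. With |A| = 7, there are |A|^2 = 49 ordered sum pairs; collecting distinct values, A + A = {-22, -20, -18, -16, -14, -12, -10, -8, -6, -4, -2, 0, 2}, so |A + A| = 13. Thus K = 13/7. Here |A + A| = 2|A| − 1 = 13, the minimum possible — so K = 13/7 is minimal, which holds iff A is an arithmetic progression.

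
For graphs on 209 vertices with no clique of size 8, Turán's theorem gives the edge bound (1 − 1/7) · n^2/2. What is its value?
Turán density bound = (6/7) · 209^2/2 = 131043/7 ≈ 18720.4286

Turán's theorem: ex(n, K_{r+1}) is achieved by the complete r-partite Turán graph T(n, r) with parts as balanced as possible, and is at most (1 − 1/r) · n^2/2. For r = 7, n = 209: the density bound is (6/7) · 43681/2 = 131043/7 ≈ 18720.4286. The integer-valued extremum is e(T(209, 7)) = 18720, which is strictly less than the density bound 131043/7 since 7 ∤ 209 (the parts of T(209, 7) cannot all be equal).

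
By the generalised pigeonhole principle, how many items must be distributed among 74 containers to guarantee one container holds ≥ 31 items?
n = (31 − 1)·74 + 1 = 2221

By the generalised pigeonhole principle, to guarantee some box contains ≥ r objects we need more than (r − 1) · k objects total. Threshold: n = (r − 1) · k + 1. With r = 31 and k = 74: n = 30 · 74 + 1 = 2220 + 1 = 2221. For n = 2220 = 30 · 74, we can put exactly 30 objects in every box, avoiding 31 in any single one — so 2221 is tight.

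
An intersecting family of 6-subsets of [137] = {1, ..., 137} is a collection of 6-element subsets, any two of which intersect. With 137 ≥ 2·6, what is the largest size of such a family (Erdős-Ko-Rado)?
max |F| = C(136, 5) = 359933112

The Erdős-Ko-Rado theorem states: for n ≥ 2k, an intersecting family of k-subsets of an n-element set has size at most C(n − 1, k − 1), with equality for 'star' families {A ⊆ [n] : |A| = k, i ∈ A} (fix an element i). For n = 137, k = 6: C(136, 5) = 359933112.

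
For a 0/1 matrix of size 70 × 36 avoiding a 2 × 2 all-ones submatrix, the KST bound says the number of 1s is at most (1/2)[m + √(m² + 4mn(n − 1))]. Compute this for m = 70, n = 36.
z(70, 36; 2, 2) ≤ (1/2)[70 + √(70² + 4·70·36·35)] = (1/2)[70 + √357700] = 334.0401

Kővári–Sós–Turán: let r_1, ..., r_70 be the row sums and z = Σ r_i the total number of 1s. Each pair of columns can share at most one row with both entries 1 (else a 2×2 all-ones block appears), so Σ_i C(r_i, 2) ≤ C(36, 2) = 630. By convexity Σ_i C(r_i, 2) ≥ 70·C(z/70, 2) = z(z − 70)/(2·70), giving z² − 70z − 70·36·35 ≤ 0 and hence z ≤ (1/2)[70 + √(4900 + 4·88200)] = (1/2)[70 + √357700] ≈ (1/2)(70 + 598.0803) = 334.0401.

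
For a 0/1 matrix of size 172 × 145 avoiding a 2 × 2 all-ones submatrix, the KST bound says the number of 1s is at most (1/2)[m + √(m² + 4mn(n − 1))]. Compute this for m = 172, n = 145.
z(172, 145; 2, 2) ≤ (1/2)[172 + √(172² + 4·172·145·144)] = (1/2)[172 + √14395024] = 1983.0387

Kővári–Sós–Turán: let r_1, ..., r_172 be the row sums and z = Σ r_i the total number of 1s. Each pair of columns can share at most one row with both entries 1 (else a 2×2 all-ones block appears), so Σ_i C(r_i, 2) ≤ C(145, 2) = 10440. By convexity Σ_i C(r_i, 2) ≥ 172·C(z/172, 2) = z(z − 172)/(2·172), giving z² − 172z − 172·145·144 ≤ 0 and hence z ≤ (1/2)[172 + √(29584 + 4·3591360)] = (1/2)[172 + √14395024] ≈ (1/2)(172 + 3794.0775) = 1983.0387.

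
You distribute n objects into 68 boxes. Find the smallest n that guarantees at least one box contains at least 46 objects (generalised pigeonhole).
n = (46 − 1)·68 + 1 = 3061

By the generalised pigeonhole principle, to guarantee some box contains ≥ r objects we need more than (r − 1) · k objects total. Threshold: n = (r − 1) · k + 1. With r = 46 and k = 68: n = 45 · 68 + 1 = 3060 + 1 = 3061. For n = 3060 = 45 · 68, we can put exactly 45 objects in every box, avoiding 46 in any single one — so 3061 is tight.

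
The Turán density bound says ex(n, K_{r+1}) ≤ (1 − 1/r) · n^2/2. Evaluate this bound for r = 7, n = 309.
Turán density bound = (6/7) · 309^2/2 = 286443/7 ≈ 40920.4286

Turán's theorem: ex(n, K_{r+1}) is achieved by the complete r-partite Turán graph T(n, r) with parts as balanced as possible, and is at most (1 − 1/r) · n^2/2. For r = 7, n = 309: the density bound is (6/7) · 95481/2 = 286443/7 ≈ 40920.4286. The integer-valued extremum is e(T(309, 7)) = 40920, which is strictly less than the density bound 286443/7 since 7 ∤ 309 (the parts of T(309, 7) cannot all be equal).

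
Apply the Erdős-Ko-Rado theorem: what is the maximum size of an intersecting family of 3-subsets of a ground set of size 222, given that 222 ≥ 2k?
max |F| = C(221, 2) = 24310

The Erdős-Ko-Rado theorem states: for n ≥ 2k, an intersecting family of k-subsets of an n-element set has size at most C(n − 1, k − 1), with equality for 'star' families {A ⊆ [n] : |A| = k, i ∈ A} (fix an element i). For n = 222, k = 3: C(221, 2) = 24310.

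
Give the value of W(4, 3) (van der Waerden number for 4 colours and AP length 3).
W(4, 3) = 76

W(4, 3) = 76. The lower bound W(4, 3) > 75 comes from an explicit good 4-colouring of [1, 75]; the upper bound W(4, 3) ≤ 76 was verified by exhaustive search over 4-colourings of [1, 76].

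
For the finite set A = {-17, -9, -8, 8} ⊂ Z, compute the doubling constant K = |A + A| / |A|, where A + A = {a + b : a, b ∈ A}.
K = |A + A| / |A| = 10/4 = 5/2

Enumerate A + A = {a + b : a, b ∈ A}. With |A| = 4, there are |A|^2 = 16 ordered sum pairs; collecting distinct values, A + A = {-34, -26, -25, -18, -17, -16, -9, -1, 0, 16}, so |A + A| = 10. Thus K = 10/4 = 5/2. For comparison, the minimum possible |A + A| over all 4-element sets is 2·4 − 1 = 7 (so min K = 7/4), attained only by arithmetic progressions.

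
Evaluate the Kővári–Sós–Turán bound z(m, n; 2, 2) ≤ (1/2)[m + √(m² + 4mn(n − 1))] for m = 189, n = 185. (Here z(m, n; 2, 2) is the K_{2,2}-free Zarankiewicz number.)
z(189, 185; 2, 2) ≤ (1/2)[189 + √(189² + 4·189·185·184)] = (1/2)[189 + √25769961] = 2632.7061

Kővári–Sós–Turán: let r_1, ..., r_189 be the row sums and z = Σ r_i the total number of 1s. Each pair of columns can share at most one row with both entries 1 (else a 2×2 all-ones block appears), so Σ_i C(r_i, 2) ≤ C(185, 2) = 17020. By convexity Σ_i C(r_i, 2) ≥ 189·C(z/189, 2) = z(z − 189)/(2·189), giving z² − 189z − 189·185·184 ≤ 0 and hence z ≤ (1/2)[189 + √(35721 + 4·6433560)] = (1/2)[189 + √25769961] ≈ (1/2)(189 + 5076.4122) = 2632.7061.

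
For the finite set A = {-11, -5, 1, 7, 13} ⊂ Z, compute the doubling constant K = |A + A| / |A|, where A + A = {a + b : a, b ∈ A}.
K = |A + A| / |A| = 9/5

Enumerate A + A = {a + b : a, b ∈ A}. With |A| = 5, there are |A|^2 = 25 ordered sum pairs; collecting distinct values, A + A = {-22, -16, -10, -4, 2, 8, 14, 20, 26}, so |A + A| = 9. Thus K = 9/5. Here |A + A| = 2|A| − 1 = 9, the minimum possible — so K = 9/5 is minimal, which holds iff A is an arithmetic progression.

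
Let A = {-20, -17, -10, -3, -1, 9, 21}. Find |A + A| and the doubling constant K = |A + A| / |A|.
K = |A + A| / |A| = 25/7

Enumerate A + A = {a + b : a, b ∈ A}. With |A| = 7, there are |A|^2 = 49 ordered sum pairs; collecting distinct values, A + A = {-40, -37, -34, -30, -27, -23, -21, -20, -18, -13, -11, -8, -6, -4, -2, -1, 1, 4, 6, 8, 11, 18, 20, 30, 42}, so |A + A| = 25. Thus K = 25/7. For comparison, the minimum possible |A + A| over all 7-element sets is 2·7 − 1 = 13 (so min K = 13/7), attained only by arithmetic progressions.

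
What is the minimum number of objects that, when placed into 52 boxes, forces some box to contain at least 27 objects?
n = (27 − 1)·52 + 1 = 1353

By the generalised pigeonhole principle, to guarantee some box contains ≥ r objects we need more than (r − 1) · k objects total. Threshold: n = (r − 1) · k + 1. With r = 27 and k = 52: n = 26 · 52 + 1 = 1352 + 1 = 1353. For n = 1352 = 26 · 52, we can put exactly 26 objects in every box, avoiding 27 in any single one — so 1353 is tight.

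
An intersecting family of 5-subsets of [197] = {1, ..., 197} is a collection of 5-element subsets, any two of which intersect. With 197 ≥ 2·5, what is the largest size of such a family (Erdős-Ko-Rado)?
max |F| = C(196, 4) = 59626385

Erdős-Ko-Rado (1961): when n ≥ 2k, max |F| = C(n−1, k−1). The bound is attained by the star {A : i ∈ A} for any fixed i ∈ [n]. Here C(197−1, 5−1) = C(196, 4) = 59626385.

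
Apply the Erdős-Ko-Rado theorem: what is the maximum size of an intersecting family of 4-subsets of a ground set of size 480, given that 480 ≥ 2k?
max |F| = C(479, 3) = 18202479

Erdős-Ko-Rado (1961): when n ≥ 2k, max |F| = C(n−1, k−1). The bound is attained by the star {A : i ∈ A} for any fixed i ∈ [n]. Here C(480−1, 4−1) = C(479, 3) = 18202479.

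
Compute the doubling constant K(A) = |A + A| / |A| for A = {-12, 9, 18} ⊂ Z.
K = |A + A| / |A| = 6/3 = 2

Enumerate A + A = {a + b : a, b ∈ A}. With |A| = 3, there are |A|^2 = 9 ordered sum pairs; collecting distinct values, A + A = {-24, -3, 6, 18, 27, 36}, so |A + A| = 6. Thus K = 6/3 = 2. For comparison, the minimum possible |A + A| over all 3-element sets is 2·3 − 1 = 5 (so min K = 5/3), attained only by arithmetic progressions.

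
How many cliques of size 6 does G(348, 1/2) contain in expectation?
E[# K_6] = C(348, 6) · (1/2)^C(6, 2) = 2362239780292 / 2^15 = 590559945073/8192 ≈ 72089837.045044

For each 6-subset S of vertices (there are C(348, 6) = 2362239780292 such S), let X_S = 1 if S induces a K_6 (all C(6, 2) = 15 edges present). Then P(X_S = 1) = (1/2)^15 = 1/32768. By linearity of expectation, E[# K_6] = C(348, 6) · (1/2)^15 = 2362239780292 / 32768 = 590559945073/8192 ≈ 72089837.045044.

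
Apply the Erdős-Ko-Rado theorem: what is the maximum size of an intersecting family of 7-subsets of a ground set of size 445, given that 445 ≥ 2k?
max |F| = C(444, 6) = 10285662158772

Erdős-Ko-Rado (1961): when n ≥ 2k, max |F| = C(n−1, k−1). The bound is attained by the star {A : i ∈ A} for any fixed i ∈ [n]. Here C(445−1, 7−1) = C(444, 6) = 10285662158772.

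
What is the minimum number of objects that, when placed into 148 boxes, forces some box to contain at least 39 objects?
n = (39 − 1)·148 + 1 = 5625

By the generalised pigeonhole principle, to guarantee some box contains ≥ r objects we need more than (r − 1) · k objects total. Threshold: n = (r − 1) · k + 1. With r = 39 and k = 148: n = 38 · 148 + 1 = 5624 + 1 = 5625. For n = 5624 = 38 · 148, we can put exactly 38 objects in every box, avoiding 39 in any single one — so 5625 is tight.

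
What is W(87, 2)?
W(87, 2) = 87 + 1 = 88

A 2-term AP is any pair of integers, so a monochromatic 2-AP exists iff some colour is used at least twice. With 87 colours, the colouring i ↦ i on {1, ..., 87} uses each colour once, avoiding any monochromatic pair, so W(87, 2) > 87. For {1, ..., 88}, pigeonhole forces two integers of the same colour, which form a monochromatic 2-AP. Hence W(87, 2) = 88.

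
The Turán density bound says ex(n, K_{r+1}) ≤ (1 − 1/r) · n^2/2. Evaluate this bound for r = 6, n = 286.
Turán density bound = (5/6) · 286^2/2 = 102245/3 ≈ 34081.6667

Turán's theorem: ex(n, K_{r+1}) is achieved by the complete r-partite Turán graph T(n, r) with parts as balanced as possible, and is at most (1 − 1/r) · n^2/2. For r = 6, n = 286: the density bound is (5/6) · 81796/2 = 102245/3 ≈ 34081.6667. The integer-valued extremum is e(T(286, 6)) = 34081, which is strictly less than the density bound 102245/3 since 6 ∤ 286 (the parts of T(286, 6) cannot all be equal).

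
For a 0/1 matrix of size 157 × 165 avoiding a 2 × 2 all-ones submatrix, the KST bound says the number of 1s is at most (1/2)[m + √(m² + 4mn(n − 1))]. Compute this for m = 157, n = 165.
z(157, 165; 2, 2) ≤ (1/2)[157 + √(157² + 4·157·165·164)] = (1/2)[157 + √17018329] = 2141.1639

Kővári–Sós–Turán: let r_1, ..., r_157 be the row sums and z = Σ r_i the total number of 1s. Each pair of columns can share at most one row with both entries 1 (else a 2×2 all-ones block appears), so Σ_i C(r_i, 2) ≤ C(165, 2) = 13530. By convexity Σ_i C(r_i, 2) ≥ 157·C(z/157, 2) = z(z − 157)/(2·157), giving z² − 157z − 157·165·164 ≤ 0 and hence z ≤ (1/2)[157 + √(24649 + 4·4248420)] = (1/2)[157 + √17018329] ≈ (1/2)(157 + 4125.3277) = 2141.1639.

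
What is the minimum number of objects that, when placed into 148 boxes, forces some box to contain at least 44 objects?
n = (44 − 1)·148 + 1 = 6365

By the generalised pigeonhole principle, to guarantee some box contains ≥ r objects we need more than (r − 1) · k objects total. Threshold: n = (r − 1) · k + 1. With r = 44 and k = 148: n = 43 · 148 + 1 = 6364 + 1 = 6365. For n = 6364 = 43 · 148, we can put exactly 43 objects in every box, avoiding 44 in any single one — so 6365 is tight.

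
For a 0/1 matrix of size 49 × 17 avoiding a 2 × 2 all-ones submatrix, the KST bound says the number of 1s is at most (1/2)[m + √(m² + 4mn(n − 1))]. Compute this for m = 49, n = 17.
z(49, 17; 2, 2) ≤ (1/2)[49 + √(49² + 4·49·17·16)] = (1/2)[49 + √55713] = 142.518

Kővári–Sós–Turán: let r_1, ..., r_49 be the row sums and z = Σ r_i the total number of 1s. Each pair of columns can share at most one row with both entries 1 (else a 2×2 all-ones block appears), so Σ_i C(r_i, 2) ≤ C(17, 2) = 136. By convexity Σ_i C(r_i, 2) ≥ 49·C(z/49, 2) = z(z − 49)/(2·49), giving z² − 49z − 49·17·16 ≤ 0 and hence z ≤ (1/2)[49 + √(2401 + 4·13328)] = (1/2)[49 + √55713] ≈ (1/2)(49 + 236.036) = 142.518.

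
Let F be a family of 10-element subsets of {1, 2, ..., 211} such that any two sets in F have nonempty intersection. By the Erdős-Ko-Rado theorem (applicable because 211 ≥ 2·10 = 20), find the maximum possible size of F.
max |F| = C(210, 9) = 1839648643692860

Erdős-Ko-Rado (1961): when n ≥ 2k, max |F| = C(n−1, k−1). The bound is attained by the star {A : i ∈ A} for any fixed i ∈ [n]. Here C(211−1, 10−1) = C(210, 9) = 1839648643692860.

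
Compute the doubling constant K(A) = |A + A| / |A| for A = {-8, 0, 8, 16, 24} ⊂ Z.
K = |A + A| / |A| = 9/5

Enumerate A + A = {a + b : a, b ∈ A}. With |A| = 5, there are |A|^2 = 25 ordered sum pairs; collecting distinct values, A + A = {-16, -8, 0, 8, 16, 24, 32, 40, 48}, so |A + A| = 9. Thus K = 9/5. Here |A + A| = 2|A| − 1 = 9, the minimum possible — so K = 9/5 is minimal, which holds iff A is an arithmetic progression.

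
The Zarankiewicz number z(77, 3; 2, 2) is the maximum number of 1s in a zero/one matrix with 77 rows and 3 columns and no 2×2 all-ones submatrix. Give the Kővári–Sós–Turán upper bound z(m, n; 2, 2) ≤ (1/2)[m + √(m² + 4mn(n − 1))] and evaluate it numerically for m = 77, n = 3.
z(77, 3; 2, 2) ≤ (1/2)[77 + √(77² + 4·77·3·2)] = (1/2)[77 + √7777] = 82.5937

Kővári–Sós–Turán: let r_1, ..., r_77 be the row sums and z = Σ r_i the total number of 1s. Each pair of columns can share at most one row with both entries 1 (else a 2×2 all-ones block appears), so Σ_i C(r_i, 2) ≤ C(3, 2) = 3. By convexity Σ_i C(r_i, 2) ≥ 77·C(z/77, 2) = z(z − 77)/(2·77), giving z² − 77z − 77·3·2 ≤ 0 and hence z ≤ (1/2)[77 + √(5929 + 4·462)] = (1/2)[77 + √7777] ≈ (1/2)(77 + 88.1873) = 82.5937.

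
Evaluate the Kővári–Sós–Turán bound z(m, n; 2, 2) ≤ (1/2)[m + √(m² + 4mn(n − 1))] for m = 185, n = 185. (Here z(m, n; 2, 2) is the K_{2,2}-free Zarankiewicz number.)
z(185, 185; 2, 2) ≤ (1/2)[185 + √(185² + 4·185·185·184)] = (1/2)[185 + √25223825] = 2603.6663

Kővári–Sós–Turán: let r_1, ..., r_185 be the row sums and z = Σ r_i the total number of 1s. Each pair of columns can share at most one row with both entries 1 (else a 2×2 all-ones block appears), so Σ_i C(r_i, 2) ≤ C(185, 2) = 17020. By convexity Σ_i C(r_i, 2) ≥ 185·C(z/185, 2) = z(z − 185)/(2·185), giving z² − 185z − 185·185·184 ≤ 0 and hence z ≤ (1/2)[185 + √(34225 + 4·6297400)] = (1/2)[185 + √25223825] ≈ (1/2)(185 + 5022.3326) = 2603.6663.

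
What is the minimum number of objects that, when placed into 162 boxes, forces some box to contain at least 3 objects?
n = (3 − 1)·162 + 1 = 325

By the generalised pigeonhole principle, to guarantee some box contains ≥ r objects we need more than (r − 1) · k objects total. Threshold: n = (r − 1) · k + 1. With r = 3 and k = 162: n = 2 · 162 + 1 = 324 + 1 = 325. For n = 324 = 2 · 162, we can put exactly 2 objects in every box, avoiding 3 in any single one — so 325 is tight.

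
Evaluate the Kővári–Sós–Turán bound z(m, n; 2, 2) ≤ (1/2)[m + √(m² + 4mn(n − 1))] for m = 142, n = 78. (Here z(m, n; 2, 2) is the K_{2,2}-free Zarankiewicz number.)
z(142, 78; 2, 2) ≤ (1/2)[142 + √(142² + 4·142·78·77)] = (1/2)[142 + √3431572] = 997.2251

Kővári–Sós–Turán: let r_1, ..., r_142 be the row sums and z = Σ r_i the total number of 1s. Each pair of columns can share at most one row with both entries 1 (else a 2×2 all-ones block appears), so Σ_i C(r_i, 2) ≤ C(78, 2) = 3003. By convexity Σ_i C(r_i, 2) ≥ 142·C(z/142, 2) = z(z − 142)/(2·142), giving z² − 142z − 142·78·77 ≤ 0 and hence z ≤ (1/2)[142 + √(20164 + 4·852852)] = (1/2)[142 + √3431572] ≈ (1/2)(142 + 1852.4503) = 997.2251.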